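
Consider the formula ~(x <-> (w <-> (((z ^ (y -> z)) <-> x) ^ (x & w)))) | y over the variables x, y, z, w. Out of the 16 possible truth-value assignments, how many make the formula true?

x  y  z  w  |  (y -> z)  (z ^ (y -> z))  ((z ^ (y -> z)) <-> x)  (x & w)  φ
F  F  F  F  |     T            T                   F                F     T
F  F  F  T  |     T            T                   F                F     F
F  F  T  F  |     T            F                   T                F     F
F  F  T  T  |     T            F                   T                F     T
F  T  F  F  |     F            F                   T                F     T
F  T  F  T  |     F            F                   T                F     T
F  T  T  F  |     T            F                   T                F     T
F  T  T  T  |     T            F                   T                F     T
T  F  F  F  |     T            T                   T                F     T
T  F  F  T  |     T            T                   T                T     T
T  F  T  F  |     T            F                   F                F     F
T  F  T  T  |     T            F                   F                T     F
T  T  F  F  |     F            F                   F                F     T
T  T  F  T  |     F            F                   F                T     T
T  T  T  F  |     T            F                   F                F     T
T  T  T  T  |     T            F                   F                T     T
The formula is true on 12 of the 16 rows.

12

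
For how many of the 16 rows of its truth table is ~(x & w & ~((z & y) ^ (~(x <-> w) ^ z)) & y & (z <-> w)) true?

x  y  z  w  |  (z & y)  (x <-> w)  ~(x <-> w)  (~(x <-> w) ^ z)  ((z & y) ^ (~(x <-> w) ^ z))  (z <-> w)  (y & (z <-> w))  φ
F  F  F  F  |     F         T          F              F                       F                    T             F         T
F  F  F  T  |     F         F          T              T                       T                    F             F         T
F  F  T  F  |     F         T          F              T                       T                    F             F         T
F  F  T  T  |     F         F          T              F                       F                    T             F         T
F  T  F  F  |     F         T          F              F                       F                    T             T         T
F  T  F  T  |     F         F          T              T                       T                    F             F         T
F  T  T  F  |     T         T          F              T                       F                    F             F         T
F  T  T  T  |     T         F          T              F                       T                    T             T         T
T  F  F  F  |     F         F          T              T                       T                    T             F         T
T  F  F  T  |     F         T          F              F                       F                    F             F         T
T  F  T  F  |     F         F          T              F                       F                    F             F         T
T  F  T  T  |     F         T          F              T                       T                    T             F         T
T  T  F  F  |     F         F          T              T                       T                    T             T         T
T  T  F  T  |     F         T          F              F                       F                    F             F         T
T  T  T  F  |     T         F          T              F                       T                    F             F         T
T  T  T  T  |     T         T          F              T                       F                    T             T         F
The formula is true on 15 of the 16 rows.

15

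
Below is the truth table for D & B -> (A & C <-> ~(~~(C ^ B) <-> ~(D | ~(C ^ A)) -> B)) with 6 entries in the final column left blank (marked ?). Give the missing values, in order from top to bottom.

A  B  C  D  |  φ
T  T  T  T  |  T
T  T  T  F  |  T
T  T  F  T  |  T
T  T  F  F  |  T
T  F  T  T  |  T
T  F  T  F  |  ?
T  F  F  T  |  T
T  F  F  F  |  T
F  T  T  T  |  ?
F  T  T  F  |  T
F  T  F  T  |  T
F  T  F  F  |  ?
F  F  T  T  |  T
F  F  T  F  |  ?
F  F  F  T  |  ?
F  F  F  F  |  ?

T, F, T, T, T, T

Row A=T, B=F, C=T, D=F: (D & B) = F, (A & C <-> ~(~~(C ^ B) <-> ~(D | ~(C ^ A)) -> B)) = F, so the formula = T.
Row A=F, B=T, C=T, D=T: (D & B) = T, (A & C <-> ~(~~(C ^ B) <-> ~(D | ~(C ^ A)) -> B)) = F, so the formula = F.
Row A=F, B=T, C=F, D=F: (D & B) = F, (A & C <-> ~(~~(C ^ B) <-> ~(D | ~(C ^ A)) -> B)) = T, so the formula = T.
Row A=F, B=F, C=T, D=F: (D & B) = F, (A & C <-> ~(~~(C ^ B) <-> ~(D | ~(C ^ A)) -> B)) = F, so the formula = T.
Row A=F, B=F, C=F, D=T: (D & B) = F, (A & C <-> ~(~~(C ^ B) <-> ~(D | ~(C ^ A)) -> B)) = F, so the formula = T.
Row A=F, B=F, C=F, D=F: (D & B) = F, (A & C <-> ~(~~(C ^ B) <-> ~(D | ~(C ^ A)) -> B)) = F, so the formula = T.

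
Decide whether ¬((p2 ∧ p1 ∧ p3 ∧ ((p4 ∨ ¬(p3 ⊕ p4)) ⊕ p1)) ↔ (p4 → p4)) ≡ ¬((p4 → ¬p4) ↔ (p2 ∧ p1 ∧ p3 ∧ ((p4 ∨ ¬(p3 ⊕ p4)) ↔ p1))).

p1  p2  p3  p4  |  φ  ψ
0   0   0   0   |  1  1
0   0   0   1   |  1  0
0   0   1   0   |  1  1
0   0   1   1   |  1  0
0   1   0   0   |  1  1
0   1   0   1   |  1  0
0   1   1   0   |  1  1
0   1   1   1   |  1  0
1   0   0   0   |  1  1
1   0   0   1   |  1  0
1   0   1   0   |  1  1
1   0   1   1   |  1  0
1   1   0   0   |  1  1
1   1   0   1   |  1  0
1   1   1   0   |  0  1
1   1   1   1   |  1  1
The columns differ at p1=0, p2=0, p3=0, p4=1 (φ=1, ψ=0), so they are not equivalent.

not equivalent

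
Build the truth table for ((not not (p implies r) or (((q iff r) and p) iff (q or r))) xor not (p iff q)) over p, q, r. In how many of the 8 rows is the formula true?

p | q | r | φ
- | - | - | -
T | T | T | T
T | T | F | F
T | F | T | F
T | F | F | T
F | T | T | F
F | T | F | F
F | F | T | T
F | F | F | T
The formula is true on 4 of the 8 rows.

4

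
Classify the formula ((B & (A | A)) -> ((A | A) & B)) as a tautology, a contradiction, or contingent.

  A      B    |    φ  
False  False  |   True
False   True  |   True
 True  False  |   True
 True   True  |   True
Every row is True, so the formula is a tautology.

tautology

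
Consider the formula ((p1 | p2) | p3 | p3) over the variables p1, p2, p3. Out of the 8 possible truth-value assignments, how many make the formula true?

p1  p2  p3     (p1 | p2)  ((p1 | p2) | p3 | p3)
1   1   1          1                1          
1   1   0          1                1          
1   0   1          1                1          
1   0   0          1                1          
0   1   1          1                1          
0   1   0          1                1          
0   0   1          0                1          
0   0   0          0                0          
The formula is true on 7 of the 8 rows.

7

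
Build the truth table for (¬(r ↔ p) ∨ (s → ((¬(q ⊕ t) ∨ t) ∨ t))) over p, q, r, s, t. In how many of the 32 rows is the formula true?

30

  p   |   q   |   r   |   s   |   t   |   φ  
----- | ----- | ----- | ----- | ----- | -----
 True |  True |  True |  True |  True |  True
 True |  True |  True |  True | False | False
 True |  True |  True | False |  True |  True
 True |  True |  True | False | False |  True
 True |  True | False |  True |  True |  True
 True |  True | False |  True | False |  True
 True |  True | False | False |  True |  True
 True |  True | False | False | False |  True
 True | False |  True |  True |  True |  True
 True | False |  True |  True | False |  True
 True | False |  True | False |  True |  True
 True | False |  True | False | False |  True
 True | False | False |  True |  True |  True
 True | False | False |  True | False |  True
 True | False | False | False |  True |  True
 True | False | False | False | False |  True
False |  True |  True |  True |  True |  True
False |  True |  True |  True | False |  True
False |  True |  True | False |  True |  True
False |  True |  True | False | False |  True
False |  True | False |  True |  True |  True
False |  True | False |  True | False | False
False |  True | False | False |  True |  True
False |  True | False | False | False |  True
False | False |  True |  True |  True |  True
False | False |  True |  True | False |  True
False | False |  True | False |  True |  True
False | False |  True | False | False |  True
False | False | False |  True |  True |  True
False | False | False |  True | False |  True
False | False | False | False |  True |  True
False | False | False | False | False |  True
The formula is true on 30 of the 32 rows.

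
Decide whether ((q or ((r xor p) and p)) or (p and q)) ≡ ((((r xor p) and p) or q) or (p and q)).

p | q | r | φ | ψ
- | - | - | - | -
0 | 0 | 0 | 0 | 0
0 | 0 | 1 | 0 | 0
0 | 1 | 0 | 1 | 1
0 | 1 | 1 | 1 | 1
1 | 0 | 0 | 1 | 1
1 | 0 | 1 | 0 | 0
1 | 1 | 0 | 1 | 1
1 | 1 | 1 | 1 | 1
The columns for φ and ψ agree on every row, so they are logically equivalent.

equivalent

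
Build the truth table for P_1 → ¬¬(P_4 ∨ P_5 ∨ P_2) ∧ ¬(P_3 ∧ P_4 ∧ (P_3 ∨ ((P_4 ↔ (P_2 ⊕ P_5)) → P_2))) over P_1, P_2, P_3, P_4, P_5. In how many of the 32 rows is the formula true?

26

P_1 | P_2 | P_3 | P_4 | P_5 | φ
--- | --- | --- | --- | --- | -
 F  |  F  |  F  |  F  |  F  | T
 F  |  F  |  F  |  F  |  T  | T
 F  |  F  |  F  |  T  |  F  | T
 F  |  F  |  F  |  T  |  T  | T
 F  |  F  |  T  |  F  |  F  | T
 F  |  F  |  T  |  F  |  T  | T
 F  |  F  |  T  |  T  |  F  | T
 F  |  F  |  T  |  T  |  T  | T
 F  |  T  |  F  |  F  |  F  | T
 F  |  T  |  F  |  F  |  T  | T
 F  |  T  |  F  |  T  |  F  | T
 F  |  T  |  F  |  T  |  T  | T
 F  |  T  |  T  |  F  |  F  | T
 F  |  T  |  T  |  F  |  T  | T
 F  |  T  |  T  |  T  |  F  | T
 F  |  T  |  T  |  T  |  T  | T
 T  |  F  |  F  |  F  |  F  | F
 T  |  F  |  F  |  F  |  T  | T
 T  |  F  |  F  |  T  |  F  | T
 T  |  F  |  F  |  T  |  T  | T
 T  |  F  |  T  |  F  |  F  | F
 T  |  F  |  T  |  F  |  T  | T
 T  |  F  |  T  |  T  |  F  | F
 T  |  F  |  T  |  T  |  T  | F
 T  |  T  |  F  |  F  |  F  | T
 T  |  T  |  F  |  F  |  T  | T
 T  |  T  |  F  |  T  |  F  | T
 T  |  T  |  F  |  T  |  T  | T
 T  |  T  |  T  |  F  |  F  | T
 T  |  T  |  T  |  F  |  T  | T
 T  |  T  |  T  |  T  |  F  | F
 T  |  T  |  T  |  T  |  T  | F
The formula is true on 26 of the 32 rows.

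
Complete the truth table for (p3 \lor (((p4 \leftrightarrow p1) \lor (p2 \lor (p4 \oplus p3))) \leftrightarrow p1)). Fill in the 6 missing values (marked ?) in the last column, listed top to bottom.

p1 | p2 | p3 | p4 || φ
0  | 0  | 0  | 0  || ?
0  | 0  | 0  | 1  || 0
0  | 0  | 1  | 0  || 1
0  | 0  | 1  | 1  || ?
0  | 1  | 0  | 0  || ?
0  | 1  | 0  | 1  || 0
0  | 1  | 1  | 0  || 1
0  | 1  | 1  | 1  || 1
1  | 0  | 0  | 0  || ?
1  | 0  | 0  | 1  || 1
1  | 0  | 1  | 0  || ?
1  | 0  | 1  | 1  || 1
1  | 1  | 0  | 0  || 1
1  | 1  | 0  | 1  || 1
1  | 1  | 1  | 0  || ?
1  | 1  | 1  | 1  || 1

Row p1=0, p2=0, p3=0, p4=0: (((p4 \leftrightarrow p1) \lor (p2 \lor (p4 \oplus p3))) \leftrightarrow p1) = 0, so the formula = 0.
Row p1=0, p2=0, p3=1, p4=1: (((p4 \leftrightarrow p1) \lor (p2 \lor (p4 \oplus p3))) \leftrightarrow p1) = 1, so the formula = 1.
Row p1=0, p2=1, p3=0, p4=0: (((p4 \leftrightarrow p1) \lor (p2 \lor (p4 \oplus p3))) \leftrightarrow p1) = 0, so the formula = 0.
Row p1=1, p2=0, p3=0, p4=0: (((p4 \leftrightarrow p1) \lor (p2 \lor (p4 \oplus p3))) \leftrightarrow p1) = 0, so the formula = 0.
Row p1=1, p2=0, p3=1, p4=0: (((p4 \leftrightarrow p1) \lor (p2 \lor (p4 \oplus p3))) \leftrightarrow p1) = 1, so the formula = 1.
Row p1=1, p2=1, p3=1, p4=0: (((p4 \leftrightarrow p1) \lor (p2 \lor (p4 \oplus p3))) \leftrightarrow p1) = 1, so the formula = 1.

0, 1, 0, 0, 1, 1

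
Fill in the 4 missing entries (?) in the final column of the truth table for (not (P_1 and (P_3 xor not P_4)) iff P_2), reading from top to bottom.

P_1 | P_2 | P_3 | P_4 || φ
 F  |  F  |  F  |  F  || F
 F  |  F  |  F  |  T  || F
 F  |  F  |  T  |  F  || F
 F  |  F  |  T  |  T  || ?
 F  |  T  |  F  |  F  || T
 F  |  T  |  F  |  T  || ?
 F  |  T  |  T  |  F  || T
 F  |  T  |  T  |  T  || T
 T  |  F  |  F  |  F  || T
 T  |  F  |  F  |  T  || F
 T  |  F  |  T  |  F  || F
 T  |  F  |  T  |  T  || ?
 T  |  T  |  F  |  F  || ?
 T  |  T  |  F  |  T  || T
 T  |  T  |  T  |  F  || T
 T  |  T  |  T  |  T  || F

Row P_1=F, P_2=F, P_3=T, P_4=T: not (P_1 and (P_3 xor not P_4)) = T, so the formula = F.
Row P_1=F, P_2=T, P_3=F, P_4=T: not (P_1 and (P_3 xor not P_4)) = T, so the formula = T.
Row P_1=T, P_2=F, P_3=T, P_4=T: not (P_1 and (P_3 xor not P_4)) = F, so the formula = T.
Row P_1=T, P_2=T, P_3=F, P_4=F: not (P_1 and (P_3 xor not P_4)) = F, so the formula = F.

F, T, T, F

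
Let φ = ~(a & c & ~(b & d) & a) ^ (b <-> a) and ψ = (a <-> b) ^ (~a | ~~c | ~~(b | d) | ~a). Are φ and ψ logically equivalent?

a  b  c  d  |  φ  ψ
T  T  T  T  |  F  F
T  T  T  F  |  T  F
T  T  F  T  |  F  F
T  T  F  F  |  F  F
T  F  T  T  |  F  T
T  F  T  F  |  F  T
T  F  F  T  |  T  T
T  F  F  F  |  T  F
F  T  T  T  |  T  T
F  T  T  F  |  T  T
F  T  F  T  |  T  T
F  T  F  F  |  T  T
F  F  T  T  |  F  F
F  F  T  F  |  F  F
F  F  F  T  |  F  F
F  F  F  F  |  F  F
The columns differ at a=T, b=T, c=T, d=F (φ=T, ψ=F), so they are not equivalent.

not equivalent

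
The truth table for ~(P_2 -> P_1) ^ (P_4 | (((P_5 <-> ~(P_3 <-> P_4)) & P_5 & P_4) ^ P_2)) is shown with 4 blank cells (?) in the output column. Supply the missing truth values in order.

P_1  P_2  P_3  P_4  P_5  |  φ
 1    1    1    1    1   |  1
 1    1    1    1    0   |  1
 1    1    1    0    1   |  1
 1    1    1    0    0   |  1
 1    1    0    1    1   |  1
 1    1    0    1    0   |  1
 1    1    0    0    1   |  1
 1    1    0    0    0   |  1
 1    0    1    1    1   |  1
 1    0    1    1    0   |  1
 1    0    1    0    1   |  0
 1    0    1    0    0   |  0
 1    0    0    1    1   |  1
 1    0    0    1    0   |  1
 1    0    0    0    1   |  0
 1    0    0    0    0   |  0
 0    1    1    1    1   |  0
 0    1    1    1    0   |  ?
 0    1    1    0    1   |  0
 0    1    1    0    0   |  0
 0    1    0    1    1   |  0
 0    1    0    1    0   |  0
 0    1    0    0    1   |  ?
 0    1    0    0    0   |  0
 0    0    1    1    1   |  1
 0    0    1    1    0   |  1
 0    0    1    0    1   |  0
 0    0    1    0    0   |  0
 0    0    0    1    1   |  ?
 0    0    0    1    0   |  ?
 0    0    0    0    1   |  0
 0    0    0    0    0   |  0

0, 0, 1, 1

Row P_1=0, P_2=1, P_3=1, P_4=1, P_5=0: ~(P_2 -> P_1) = 1, (P_4 | (((P_5 <-> ~(P_3 <-> P_4)) & P_5 & P_4) ^ P_2)) = 1, so the formula = 0.
Row P_1=0, P_2=1, P_3=0, P_4=0, P_5=1: ~(P_2 -> P_1) = 1, (P_4 | (((P_5 <-> ~(P_3 <-> P_4)) & P_5 & P_4) ^ P_2)) = 1, so the formula = 0.
Row P_1=0, P_2=0, P_3=0, P_4=1, P_5=1: ~(P_2 -> P_1) = 0, (P_4 | (((P_5 <-> ~(P_3 <-> P_4)) & P_5 & P_4) ^ P_2)) = 1, so the formula = 1.
Row P_1=0, P_2=0, P_3=0, P_4=1, P_5=0: ~(P_2 -> P_1) = 0, (P_4 | (((P_5 <-> ~(P_3 <-> P_4)) & P_5 & P_4) ^ P_2)) = 1, so the formula = 1.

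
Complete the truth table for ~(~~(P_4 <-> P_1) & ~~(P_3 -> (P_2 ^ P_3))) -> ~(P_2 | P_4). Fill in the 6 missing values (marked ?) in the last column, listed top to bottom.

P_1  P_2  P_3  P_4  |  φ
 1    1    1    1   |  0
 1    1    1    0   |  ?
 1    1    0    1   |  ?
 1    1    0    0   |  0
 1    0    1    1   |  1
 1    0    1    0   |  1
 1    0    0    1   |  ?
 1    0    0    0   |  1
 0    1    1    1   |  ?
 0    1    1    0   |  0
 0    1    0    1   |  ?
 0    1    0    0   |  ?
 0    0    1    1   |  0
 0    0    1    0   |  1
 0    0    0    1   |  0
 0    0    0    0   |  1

Row P_1=1, P_2=1, P_3=1, P_4=0: ~(~~(P_4 <-> P_1) & ~~(P_3 -> (P_2 ^ P_3))) = 1, ~(P_2 | P_4) = 0, so the formula = 0.
Row P_1=1, P_2=1, P_3=0, P_4=1: ~(~~(P_4 <-> P_1) & ~~(P_3 -> (P_2 ^ P_3))) = 0, ~(P_2 | P_4) = 0, so the formula = 1.
Row P_1=1, P_2=0, P_3=0, P_4=1: ~(~~(P_4 <-> P_1) & ~~(P_3 -> (P_2 ^ P_3))) = 0, ~(P_2 | P_4) = 0, so the formula = 1.
Row P_1=0, P_2=1, P_3=1, P_4=1: ~(~~(P_4 <-> P_1) & ~~(P_3 -> (P_2 ^ P_3))) = 1, ~(P_2 | P_4) = 0, so the formula = 0.
Row P_1=0, P_2=1, P_3=0, P_4=1: ~(~~(P_4 <-> P_1) & ~~(P_3 -> (P_2 ^ P_3))) = 1, ~(P_2 | P_4) = 0, so the formula = 0.
Row P_1=0, P_2=1, P_3=0, P_4=0: ~(~~(P_4 <-> P_1) & ~~(P_3 -> (P_2 ^ P_3))) = 0, ~(P_2 | P_4) = 0, so the formula = 1.

0, 1, 1, 0, 0, 1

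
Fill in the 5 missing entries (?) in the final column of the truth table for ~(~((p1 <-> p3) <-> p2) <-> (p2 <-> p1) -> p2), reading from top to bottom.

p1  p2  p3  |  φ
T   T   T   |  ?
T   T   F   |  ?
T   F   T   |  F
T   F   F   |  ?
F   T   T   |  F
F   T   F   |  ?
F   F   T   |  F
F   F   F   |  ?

Row p1=T, p2=T, p3=T: ~((p1 <-> p3) <-> p2) = F, ((p2 <-> p1) -> p2) = T, (~((p1 <-> p3) <-> p2) <-> (p2 <-> p1) -> p2) = F, so the formula = T.
Row p1=T, p2=T, p3=F: ~((p1 <-> p3) <-> p2) = T, ((p2 <-> p1) -> p2) = T, (~((p1 <-> p3) <-> p2) <-> (p2 <-> p1) -> p2) = T, so the formula = F.
Row p1=T, p2=F, p3=F: ~((p1 <-> p3) <-> p2) = F, ((p2 <-> p1) -> p2) = T, (~((p1 <-> p3) <-> p2) <-> (p2 <-> p1) -> p2) = F, so the formula = T.
Row p1=F, p2=T, p3=F: ~((p1 <-> p3) <-> p2) = F, ((p2 <-> p1) -> p2) = T, (~((p1 <-> p3) <-> p2) <-> (p2 <-> p1) -> p2) = F, so the formula = T.
Row p1=F, p2=F, p3=F: ~((p1 <-> p3) <-> p2) = T, ((p2 <-> p1) -> p2) = F, (~((p1 <-> p3) <-> p2) <-> (p2 <-> p1) -> p2) = F, so the formula = T.

T, F, T, T, T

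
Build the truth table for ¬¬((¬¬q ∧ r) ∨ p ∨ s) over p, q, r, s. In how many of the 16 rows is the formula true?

p | q | r | s || ¬¬((¬¬q ∧ r) ∨ p ∨ s)
1 | 1 | 1 | 1 ||           1          
1 | 1 | 1 | 0 ||           1          
1 | 1 | 0 | 1 ||           1          
1 | 1 | 0 | 0 ||           1          
1 | 0 | 1 | 1 ||           1          
1 | 0 | 1 | 0 ||           1          
1 | 0 | 0 | 1 ||           1          
1 | 0 | 0 | 0 ||           1          
0 | 1 | 1 | 1 ||           1          
0 | 1 | 1 | 0 ||           1          
0 | 1 | 0 | 1 ||           1          
0 | 1 | 0 | 0 ||           0          
0 | 0 | 1 | 1 ||           1          
0 | 0 | 1 | 0 ||           0          
0 | 0 | 0 | 1 ||           1          
0 | 0 | 0 | 0 ||           0          
The formula is true on 13 of the 16 rows.

13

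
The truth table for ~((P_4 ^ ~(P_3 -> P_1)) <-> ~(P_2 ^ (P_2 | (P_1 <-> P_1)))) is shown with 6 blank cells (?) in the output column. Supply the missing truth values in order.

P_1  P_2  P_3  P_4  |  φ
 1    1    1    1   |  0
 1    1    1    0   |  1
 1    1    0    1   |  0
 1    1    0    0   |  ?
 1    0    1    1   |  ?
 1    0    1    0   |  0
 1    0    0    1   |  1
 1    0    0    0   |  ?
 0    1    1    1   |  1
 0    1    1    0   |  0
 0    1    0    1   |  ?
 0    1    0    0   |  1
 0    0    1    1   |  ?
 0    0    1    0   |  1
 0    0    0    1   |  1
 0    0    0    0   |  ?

1, 1, 0, 0, 0, 0

Row P_1=1, P_2=1, P_3=0, P_4=0: (P_4 ^ ~(P_3 -> P_1)) = 0, ~(P_2 ^ (P_2 | (P_1 <-> P_1))) = 1, ((P_4 ^ ~(P_3 -> P_1)) <-> ~(P_2 ^ (P_2 | (P_1 <-> P_1)))) = 0, so the formula = 1.
Row P_1=1, P_2=0, P_3=1, P_4=1: (P_4 ^ ~(P_3 -> P_1)) = 1, ~(P_2 ^ (P_2 | (P_1 <-> P_1))) = 0, ((P_4 ^ ~(P_3 -> P_1)) <-> ~(P_2 ^ (P_2 | (P_1 <-> P_1)))) = 0, so the formula = 1.
Row P_1=1, P_2=0, P_3=0, P_4=0: (P_4 ^ ~(P_3 -> P_1)) = 0, ~(P_2 ^ (P_2 | (P_1 <-> P_1))) = 0, ((P_4 ^ ~(P_3 -> P_1)) <-> ~(P_2 ^ (P_2 | (P_1 <-> P_1)))) = 1, so the formula = 0.
Row P_1=0, P_2=1, P_3=0, P_4=1: (P_4 ^ ~(P_3 -> P_1)) = 1, ~(P_2 ^ (P_2 | (P_1 <-> P_1))) = 1, ((P_4 ^ ~(P_3 -> P_1)) <-> ~(P_2 ^ (P_2 | (P_1 <-> P_1)))) = 1, so the formula = 0.
Row P_1=0, P_2=0, P_3=1, P_4=1: (P_4 ^ ~(P_3 -> P_1)) = 0, ~(P_2 ^ (P_2 | (P_1 <-> P_1))) = 0, ((P_4 ^ ~(P_3 -> P_1)) <-> ~(P_2 ^ (P_2 | (P_1 <-> P_1)))) = 1, so the formula = 0.
Row P_1=0, P_2=0, P_3=0, P_4=0: (P_4 ^ ~(P_3 -> P_1)) = 0, ~(P_2 ^ (P_2 | (P_1 <-> P_1))) = 0, ((P_4 ^ ~(P_3 -> P_1)) <-> ~(P_2 ^ (P_2 | (P_1 <-> P_1)))) = 1, so the formula = 0.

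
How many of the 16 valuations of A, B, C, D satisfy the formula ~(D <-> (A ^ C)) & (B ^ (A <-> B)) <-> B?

8

A  B  C  D  |  φ
1  1  1  1  |  0
1  1  1  0  |  0
1  1  0  1  |  0
1  1  0  0  |  0
1  0  1  1  |  1
1  0  1  0  |  1
1  0  0  1  |  1
1  0  0  0  |  1
0  1  1  1  |  0
0  1  1  0  |  1
0  1  0  1  |  1
0  1  0  0  |  0
0  0  1  1  |  1
0  0  1  0  |  0
0  0  0  1  |  0
0  0  0  0  |  1
The formula is true on 8 of the 16 rows.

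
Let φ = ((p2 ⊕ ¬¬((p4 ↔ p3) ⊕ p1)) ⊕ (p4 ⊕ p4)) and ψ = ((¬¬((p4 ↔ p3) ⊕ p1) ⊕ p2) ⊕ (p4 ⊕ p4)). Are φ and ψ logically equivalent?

p1 | p2 | p3 | p4 || φ | ψ
0  | 0  | 0  | 0  || 1 | 1
0  | 0  | 0  | 1  || 0 | 0
0  | 0  | 1  | 0  || 0 | 0
0  | 0  | 1  | 1  || 1 | 1
0  | 1  | 0  | 0  || 0 | 0
0  | 1  | 0  | 1  || 1 | 1
0  | 1  | 1  | 0  || 1 | 1
0  | 1  | 1  | 1  || 0 | 0
1  | 0  | 0  | 0  || 0 | 0
1  | 0  | 0  | 1  || 1 | 1
1  | 0  | 1  | 0  || 1 | 1
1  | 0  | 1  | 1  || 0 | 0
1  | 1  | 0  | 0  || 1 | 1
1  | 1  | 0  | 1  || 0 | 0
1  | 1  | 1  | 0  || 0 | 0
1  | 1  | 1  | 1  || 1 | 1
The columns for φ and ψ agree on every row, so they are logically equivalent.

equivalent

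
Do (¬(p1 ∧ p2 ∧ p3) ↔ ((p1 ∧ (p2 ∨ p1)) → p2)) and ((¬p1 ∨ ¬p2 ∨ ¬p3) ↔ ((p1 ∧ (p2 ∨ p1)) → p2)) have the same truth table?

p1  p2  p3  |  φ  ψ
T   T   T   |  F  F
T   T   F   |  T  T
T   F   T   |  F  F
T   F   F   |  F  F
F   T   T   |  T  T
F   T   F   |  T  T
F   F   T   |  T  T
F   F   F   |  T  T
The columns for φ and ψ agree on every row, so they are logically equivalent.

equivalent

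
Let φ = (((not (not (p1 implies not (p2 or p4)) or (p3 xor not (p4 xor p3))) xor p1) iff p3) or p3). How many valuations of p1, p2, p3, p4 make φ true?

10

p1 | p2 | p3 | p4 || (p2 or p4) | not (p2 or p4) | (p1 implies not (p2 or p4)) | (p4 xor p3) | not (p4 xor p3) | (p3 xor not (p4 xor p3)) | φ
0  | 0  | 0  | 0  ||     0      |       1        |              1              |      0      |        1        |            1             | 1
0  | 0  | 0  | 1  ||     1      |       0        |              1              |      1      |        0        |            0             | 0
0  | 0  | 1  | 0  ||     0      |       1        |              1              |      1      |        0        |            1             | 1
0  | 0  | 1  | 1  ||     1      |       0        |              1              |      0      |        1        |            0             | 1
0  | 1  | 0  | 0  ||     1      |       0        |              1              |      0      |        1        |            1             | 1
0  | 1  | 0  | 1  ||     1      |       0        |              1              |      1      |        0        |            0             | 0
0  | 1  | 1  | 0  ||     1      |       0        |              1              |      1      |        0        |            1             | 1
0  | 1  | 1  | 1  ||     1      |       0        |              1              |      0      |        1        |            0             | 1
1  | 0  | 0  | 0  ||     0      |       1        |              1              |      0      |        1        |            1             | 0
1  | 0  | 0  | 1  ||     1      |       0        |              0              |      1      |        0        |            0             | 0
1  | 0  | 1  | 0  ||     0      |       1        |              1              |      1      |        0        |            1             | 1
1  | 0  | 1  | 1  ||     1      |       0        |              0              |      0      |        1        |            0             | 1
1  | 1  | 0  | 0  ||     1      |       0        |              0              |      0      |        1        |            1             | 0
1  | 1  | 0  | 1  ||     1      |       0        |              0              |      1      |        0        |            0             | 0
1  | 1  | 1  | 0  ||     1      |       0        |              0              |      1      |        0        |            1             | 1
1  | 1  | 1  | 1  ||     1      |       0        |              0              |      0      |        1        |            0             | 1
The formula is true on 10 of the 16 rows.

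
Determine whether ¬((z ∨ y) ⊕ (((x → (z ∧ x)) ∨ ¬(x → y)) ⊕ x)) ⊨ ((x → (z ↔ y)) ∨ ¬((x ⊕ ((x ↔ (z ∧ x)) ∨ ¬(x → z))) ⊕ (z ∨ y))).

no

  x      y      z    |    φ      ψ  
 True   True   True  |  False   True
 True   True  False  |   True  False
 True  False   True  |  False  False
 True  False  False  |   True   True
False   True   True  |   True   True
False   True  False  |   True   True
False  False   True  |   True   True
False  False  False  |  False   True
At x=True, y=True, z=False we have φ true but ψ false, so φ does not entail ψ.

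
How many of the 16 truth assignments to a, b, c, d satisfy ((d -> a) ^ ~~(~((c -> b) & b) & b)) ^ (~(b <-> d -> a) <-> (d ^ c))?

8

a  b  c  d  |  (d -> a)  (c -> b)  ((c -> b) & b)  ~((c -> b) & b)  (~((c -> b) & b) & b)  ~(~((c -> b) & b) & b)  ~~(~((c -> b) & b) & b)  (b <-> (d -> a))  ~(b <-> (d -> a))  (d ^ c)  φ
1  1  1  1  |     1         1            1                0                   0                      1                        0                    1                  0             0     0
1  1  1  0  |     1         1            1                0                   0                      1                        0                    1                  0             1     1
1  1  0  1  |     1         1            1                0                   0                      1                        0                    1                  0             1     1
1  1  0  0  |     1         1            1                0                   0                      1                        0                    1                  0             0     0
1  0  1  1  |     1         0            0                1                   0                      1                        0                    0                  1             0     1
1  0  1  0  |     1         0            0                1                   0                      1                        0                    0                  1             1     0
1  0  0  1  |     1         1            0                1                   0                      1                        0                    0                  1             1     0
1  0  0  0  |     1         1            0                1                   0                      1                        0                    0                  1             0     1
0  1  1  1  |     0         1            1                0                   0                      1                        0                    0                  1             0     0
0  1  1  0  |     1         1            1                0                   0                      1                        0                    1                  0             1     1
0  1  0  1  |     0         1            1                0                   0                      1                        0                    0                  1             1     1
0  1  0  0  |     1         1            1                0                   0                      1                        0                    1                  0             0     0
0  0  1  1  |     0         0            0                1                   0                      1                        0                    1                  0             0     1
0  0  1  0  |     1         0            0                1                   0                      1                        0                    0                  1             1     0
0  0  0  1  |     0         1            0                1                   0                      1                        0                    1                  0             1     0
0  0  0  0  |     1         1            0                1                   0                      1                        0                    0                  1             0     1
The formula is true on 8 of the 16 rows.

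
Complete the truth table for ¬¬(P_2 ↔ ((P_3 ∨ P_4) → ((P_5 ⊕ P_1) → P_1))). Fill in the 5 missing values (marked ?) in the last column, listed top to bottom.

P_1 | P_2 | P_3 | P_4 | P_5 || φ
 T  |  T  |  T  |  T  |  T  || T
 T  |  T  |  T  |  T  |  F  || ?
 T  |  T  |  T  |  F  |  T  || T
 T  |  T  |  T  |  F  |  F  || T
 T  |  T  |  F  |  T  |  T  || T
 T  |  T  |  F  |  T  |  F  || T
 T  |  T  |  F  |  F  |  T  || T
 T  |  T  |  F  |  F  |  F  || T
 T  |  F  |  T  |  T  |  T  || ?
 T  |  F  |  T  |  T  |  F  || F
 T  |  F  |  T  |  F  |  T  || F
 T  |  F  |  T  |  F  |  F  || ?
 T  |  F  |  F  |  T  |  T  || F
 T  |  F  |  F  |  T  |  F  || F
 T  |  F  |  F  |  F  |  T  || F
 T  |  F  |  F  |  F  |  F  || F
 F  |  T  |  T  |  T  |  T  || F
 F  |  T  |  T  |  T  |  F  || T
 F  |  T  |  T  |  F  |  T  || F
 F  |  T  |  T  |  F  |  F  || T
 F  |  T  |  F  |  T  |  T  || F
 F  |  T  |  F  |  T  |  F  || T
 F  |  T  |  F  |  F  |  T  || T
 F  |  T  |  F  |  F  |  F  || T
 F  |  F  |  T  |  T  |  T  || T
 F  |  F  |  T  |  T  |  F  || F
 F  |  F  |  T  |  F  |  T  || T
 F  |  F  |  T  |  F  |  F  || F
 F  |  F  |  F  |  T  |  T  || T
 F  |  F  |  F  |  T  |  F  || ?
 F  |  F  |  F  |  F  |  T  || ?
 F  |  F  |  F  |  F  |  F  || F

T, F, F, F, F

Row P_1=T, P_2=T, P_3=T, P_4=T, P_5=F: (P_2 ↔ ((P_3 ∨ P_4) → ((P_5 ⊕ P_1) → P_1))) = T, ¬(P_2 ↔ ((P_3 ∨ P_4) → ((P_5 ⊕ P_1) → P_1))) = F, so the formula = T.
Row P_1=T, P_2=F, P_3=T, P_4=T, P_5=T: (P_2 ↔ ((P_3 ∨ P_4) → ((P_5 ⊕ P_1) → P_1))) = F, ¬(P_2 ↔ ((P_3 ∨ P_4) → ((P_5 ⊕ P_1) → P_1))) = T, so the formula = F.
Row P_1=T, P_2=F, P_3=T, P_4=F, P_5=F: (P_2 ↔ ((P_3 ∨ P_4) → ((P_5 ⊕ P_1) → P_1))) = F, ¬(P_2 ↔ ((P_3 ∨ P_4) → ((P_5 ⊕ P_1) → P_1))) = T, so the formula = F.
Row P_1=F, P_2=F, P_3=F, P_4=T, P_5=F: (P_2 ↔ ((P_3 ∨ P_4) → ((P_5 ⊕ P_1) → P_1))) = F, ¬(P_2 ↔ ((P_3 ∨ P_4) → ((P_5 ⊕ P_1) → P_1))) = T, so the formula = F.
Row P_1=F, P_2=F, P_3=F, P_4=F, P_5=T: (P_2 ↔ ((P_3 ∨ P_4) → ((P_5 ⊕ P_1) → P_1))) = F, ¬(P_2 ↔ ((P_3 ∨ P_4) → ((P_5 ⊕ P_1) → P_1))) = T, so the formula = F.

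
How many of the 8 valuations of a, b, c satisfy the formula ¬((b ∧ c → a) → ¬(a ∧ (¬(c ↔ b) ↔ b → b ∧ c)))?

a  b  c  |  φ
1  1  1  |  0
1  1  0  |  0
1  0  1  |  1
1  0  0  |  0
0  1  1  |  0
0  1  0  |  0
0  0  1  |  0
0  0  0  |  0
The formula is true on 1 of the 8 rows.

1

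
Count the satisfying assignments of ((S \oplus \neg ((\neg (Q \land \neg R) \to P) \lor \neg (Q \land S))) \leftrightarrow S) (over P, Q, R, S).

15

P | Q | R | S | \neg R | (Q \land \neg R) | \neg (Q \land \neg R) | (Q \land S) | \neg (Q \land S) | φ
- | - | - | - | ------ | ---------------- | --------------------- | ----------- | ---------------- | -
T | T | T | T |   F    |        F         |           T           |      T      |        F         | T
T | T | T | F |   F    |        F         |           T           |      F      |        T         | T
T | T | F | T |   T    |        T         |           F           |      T      |        F         | T
T | T | F | F |   T    |        T         |           F           |      F      |        T         | T
T | F | T | T |   F    |        F         |           T           |      F      |        T         | T
T | F | T | F |   F    |        F         |           T           |      F      |        T         | T
T | F | F | T |   T    |        F         |           T           |      F      |        T         | T
T | F | F | F |   T    |        F         |           T           |      F      |        T         | T
F | T | T | T |   F    |        F         |           T           |      T      |        F         | F
F | T | T | F |   F    |        F         |           T           |      F      |        T         | T
F | T | F | T |   T    |        T         |           F           |      T      |        F         | T
F | T | F | F |   T    |        T         |           F           |      F      |        T         | T
F | F | T | T |   F    |        F         |           T           |      F      |        T         | T
F | F | T | F |   F    |        F         |           T           |      F      |        T         | T
F | F | F | T |   T    |        F         |           T           |      F      |        T         | T
F | F | F | F |   T    |        F         |           T           |      F      |        T         | T
The formula is true on 15 of the 16 rows.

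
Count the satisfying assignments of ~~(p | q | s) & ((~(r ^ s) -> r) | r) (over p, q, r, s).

11

p  q  r  s     (p | q | s)  ~(p | q | s)  ~~(p | q | s)  (r ^ s)  ~(r ^ s)  (~(r ^ s) -> r)  ((~(r ^ s) -> r) | r)  φ
T  T  T  T          T            F              T           F        T             T                   T            T
T  T  T  F          T            F              T           T        F             T                   T            T
T  T  F  T          T            F              T           T        F             T                   T            T
T  T  F  F          T            F              T           F        T             F                   F            F
T  F  T  T          T            F              T           F        T             T                   T            T
T  F  T  F          T            F              T           T        F             T                   T            T
T  F  F  T          T            F              T           T        F             T                   T            T
T  F  F  F          T            F              T           F        T             F                   F            F
F  T  T  T          T            F              T           F        T             T                   T            T
F  T  T  F          T            F              T           T        F             T                   T            T
F  T  F  T          T            F              T           T        F             T                   T            T
F  T  F  F          T            F              T           F        T             F                   F            F
F  F  T  T          T            F              T           F        T             T                   T            T
F  F  T  F          F            T              F           T        F             T                   T            F
F  F  F  T          T            F              T           T        F             T                   T            T
F  F  F  F          F            T              F           F        T             F                   F            F
The formula is true on 11 of the 16 rows.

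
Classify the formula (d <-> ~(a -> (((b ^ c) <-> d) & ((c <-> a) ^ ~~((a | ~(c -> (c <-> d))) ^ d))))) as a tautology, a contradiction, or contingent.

a  b  c  d     (b ^ c)  ((b ^ c) <-> d)  (c <-> a)  (c <-> d)  (c -> (c <-> d))  ~(c -> (c <-> d))  (a | ~(c -> (c <-> d)))  φ
T  T  T  T        F            F             T          T             T                  F                     T             T
T  T  T  F        F            T             T          F             F                  T                     T             F
T  T  F  T        T            T             F          F             T                  F                     T             T
T  T  F  F        T            F             F          T             T                  F                     T             F
T  F  T  T        T            T             T          T             T                  F                     T             F
T  F  T  F        T            F             T          F             F                  T                     T             F
T  F  F  T        F            F             F          F             T                  F                     T             T
T  F  F  F        F            T             F          T             T                  F                     T             T
F  T  T  T        F            F             F          T             T                  F                     F             F
F  T  T  F        F            T             F          F             F                  T                     T             T
F  T  F  T        T            T             T          F             T                  F                     F             F
F  T  F  F        T            F             T          T             T                  F                     F             T
F  F  T  T        T            T             F          T             T                  F                     F             F
F  F  T  F        T            F             F          F             F                  T                     T             T
F  F  F  T        F            F             T          F             T                  F                     F             F
F  F  F  F        F            T             T          T             T                  F                     F             T
8 of 16 rows are T, so the formula is contingent.

contingent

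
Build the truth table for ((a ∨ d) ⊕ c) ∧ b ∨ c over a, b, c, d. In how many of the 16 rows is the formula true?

a  b  c  d  |  (a ∨ d)  ((a ∨ d) ⊕ c)  (((a ∨ d) ⊕ c) ∧ b)  ((((a ∨ d) ⊕ c) ∧ b) ∨ c)
F  F  F  F  |     F           F                 F                       F            
F  F  F  T  |     T           T                 F                       F            
F  F  T  F  |     F           T                 F                       T            
F  F  T  T  |     T           F                 F                       T            
F  T  F  F  |     F           F                 F                       F            
F  T  F  T  |     T           T                 T                       T            
F  T  T  F  |     F           T                 T                       T            
F  T  T  T  |     T           F                 F                       T            
T  F  F  F  |     T           T                 F                       F            
T  F  F  T  |     T           T                 F                       F            
T  F  T  F  |     T           F                 F                       T            
T  F  T  T  |     T           F                 F                       T            
T  T  F  F  |     T           T                 T                       T            
T  T  F  T  |     T           T                 T                       T            
T  T  T  F  |     T           F                 F                       T            
T  T  T  T  |     T           F                 F                       T            
The formula is true on 11 of the 16 rows.

11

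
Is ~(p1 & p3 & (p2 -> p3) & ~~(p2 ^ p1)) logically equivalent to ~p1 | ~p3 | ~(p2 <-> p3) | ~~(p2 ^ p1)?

not equivalent

  p1  |   p2  |   p3  |   φ   |   ψ  
----- | ----- | ----- | ----- | -----
 True |  True |  True |  True | False
 True |  True | False |  True |  True
 True | False |  True | False |  True
 True | False | False |  True |  True
False |  True |  True |  True |  True
False |  True | False |  True |  True
False | False |  True |  True |  True
False | False | False |  True |  True
The columns differ at p1=True, p2=True, p3=True (φ=True, ψ=False), so they are not equivalent.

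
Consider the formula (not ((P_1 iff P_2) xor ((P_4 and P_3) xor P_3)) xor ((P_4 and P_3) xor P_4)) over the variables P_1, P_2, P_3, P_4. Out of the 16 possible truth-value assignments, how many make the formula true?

8

P_1 | P_2 | P_3 | P_4 || (P_1 iff P_2) | (P_4 and P_3) | ((P_4 and P_3) xor P_3) | ((P_4 and P_3) xor P_4) | φ
 T  |  T  |  T  |  T  ||       T       |       T       |            F            |            F            | F
 T  |  T  |  T  |  F  ||       T       |       F       |            T            |            F            | T
 T  |  T  |  F  |  T  ||       T       |       F       |            F            |            T            | T
 T  |  T  |  F  |  F  ||       T       |       F       |            F            |            F            | F
 T  |  F  |  T  |  T  ||       F       |       T       |            F            |            F            | T
 T  |  F  |  T  |  F  ||       F       |       F       |            T            |            F            | F
 T  |  F  |  F  |  T  ||       F       |       F       |            F            |            T            | F
 T  |  F  |  F  |  F  ||       F       |       F       |            F            |            F            | T
 F  |  T  |  T  |  T  ||       F       |       T       |            F            |            F            | T
 F  |  T  |  T  |  F  ||       F       |       F       |            T            |            F            | F
 F  |  T  |  F  |  T  ||       F       |       F       |            F            |            T            | F
 F  |  T  |  F  |  F  ||       F       |       F       |            F            |            F            | T
 F  |  F  |  T  |  T  ||       T       |       T       |            F            |            F            | F
 F  |  F  |  T  |  F  ||       T       |       F       |            T            |            F            | T
 F  |  F  |  F  |  T  ||       T       |       F       |            F            |            T            | T
 F  |  F  |  F  |  F  ||       T       |       F       |            F            |            F            | F
The formula is true on 8 of the 16 rows.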